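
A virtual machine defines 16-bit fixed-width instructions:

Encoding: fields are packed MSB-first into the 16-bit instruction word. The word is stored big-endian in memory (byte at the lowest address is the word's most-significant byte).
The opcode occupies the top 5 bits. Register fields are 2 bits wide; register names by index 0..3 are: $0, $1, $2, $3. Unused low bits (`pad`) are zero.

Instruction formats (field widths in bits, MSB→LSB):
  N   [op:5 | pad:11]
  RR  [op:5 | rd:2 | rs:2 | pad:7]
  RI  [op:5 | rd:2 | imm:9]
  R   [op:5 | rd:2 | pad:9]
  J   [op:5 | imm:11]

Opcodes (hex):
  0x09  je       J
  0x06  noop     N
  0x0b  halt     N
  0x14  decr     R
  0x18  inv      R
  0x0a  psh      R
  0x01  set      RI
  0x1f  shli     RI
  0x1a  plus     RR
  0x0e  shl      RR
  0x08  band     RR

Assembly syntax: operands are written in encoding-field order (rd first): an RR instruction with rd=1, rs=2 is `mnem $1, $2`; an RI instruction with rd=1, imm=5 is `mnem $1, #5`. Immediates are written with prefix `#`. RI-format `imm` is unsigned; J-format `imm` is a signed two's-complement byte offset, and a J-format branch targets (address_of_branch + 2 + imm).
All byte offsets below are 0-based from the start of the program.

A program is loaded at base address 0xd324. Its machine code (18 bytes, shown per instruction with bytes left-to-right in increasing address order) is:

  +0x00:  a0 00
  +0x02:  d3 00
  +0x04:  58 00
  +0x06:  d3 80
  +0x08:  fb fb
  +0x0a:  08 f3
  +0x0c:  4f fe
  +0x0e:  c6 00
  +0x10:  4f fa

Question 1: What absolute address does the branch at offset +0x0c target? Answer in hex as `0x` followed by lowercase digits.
0xd330

+0x0c: 4f fe ⇒ word 0x4ffe (big)
  opcode bits[15:11]=0x9: je/J
  imm: (w>>0)&0x7ff=0x7fe (s11→-2) → #-2
  target = base 0xd324 + off 0x0c + 2 + imm -2 = 0xd330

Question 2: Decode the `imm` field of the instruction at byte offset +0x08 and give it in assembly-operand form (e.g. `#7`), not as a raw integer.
#507

@+08  big-endian(fb fb) = 0xfbfb
  opcode bits[15:11]=0x1f: shli/RI
  rd@[10:9]=0x1 ⇒ $1
  imm@[8:0]=0x1fb ⇒ #507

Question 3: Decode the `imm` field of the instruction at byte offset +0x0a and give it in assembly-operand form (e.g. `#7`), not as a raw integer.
@+0a  big-endian(08 f3) = 0x08f3
  top 5b → 0x1 → set [RI]
  [10:9] rd=0 = $0
  [8:0] imm=243 = #243

#243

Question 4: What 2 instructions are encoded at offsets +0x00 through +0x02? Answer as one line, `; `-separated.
decr $0; plus $1, $2

[00] a0 00 → 0xa000
  op=0xa000>>11=0x14 ⇒ decr (R)
  [10:9] rd=0 = $0
[02] d3 00 → 0xd300
  op=0xd300>>11=0x1a ⇒ plus (RR)
  [10:9] rd=1 = $1
  [8:7] rs=2 = $2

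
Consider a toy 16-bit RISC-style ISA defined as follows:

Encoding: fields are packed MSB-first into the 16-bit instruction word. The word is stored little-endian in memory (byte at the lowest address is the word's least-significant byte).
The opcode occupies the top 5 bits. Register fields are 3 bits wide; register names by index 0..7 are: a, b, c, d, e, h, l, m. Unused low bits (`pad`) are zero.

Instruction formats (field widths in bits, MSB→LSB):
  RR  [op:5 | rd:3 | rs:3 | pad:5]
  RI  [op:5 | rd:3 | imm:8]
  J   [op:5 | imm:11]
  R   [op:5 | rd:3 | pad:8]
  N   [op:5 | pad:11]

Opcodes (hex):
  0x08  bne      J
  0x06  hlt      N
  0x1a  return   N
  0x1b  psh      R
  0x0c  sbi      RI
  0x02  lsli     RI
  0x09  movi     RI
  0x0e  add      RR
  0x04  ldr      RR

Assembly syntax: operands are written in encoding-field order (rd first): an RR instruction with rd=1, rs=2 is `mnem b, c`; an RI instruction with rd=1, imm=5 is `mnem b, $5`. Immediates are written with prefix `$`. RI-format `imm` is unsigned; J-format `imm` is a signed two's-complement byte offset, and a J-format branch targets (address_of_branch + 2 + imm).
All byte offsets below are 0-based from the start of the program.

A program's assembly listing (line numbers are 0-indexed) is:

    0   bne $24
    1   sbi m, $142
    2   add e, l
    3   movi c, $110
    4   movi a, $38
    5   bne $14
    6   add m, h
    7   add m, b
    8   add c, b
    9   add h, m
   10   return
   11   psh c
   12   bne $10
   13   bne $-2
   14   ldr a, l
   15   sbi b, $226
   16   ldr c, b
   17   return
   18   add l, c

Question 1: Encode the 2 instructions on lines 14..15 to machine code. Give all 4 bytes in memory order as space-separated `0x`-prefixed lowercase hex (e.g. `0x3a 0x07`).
0xc0 0x20 0xe2 0x61

line 14 (ldr): pack op=0x4:5|rd=0:3|rs=6:3|pad=0:5 = 0x20c0; little→ c0 20
line 15 (sbi): pack op=0xc:5|rd=1:3|imm=226:8 = 0x61e2; little→ e2 61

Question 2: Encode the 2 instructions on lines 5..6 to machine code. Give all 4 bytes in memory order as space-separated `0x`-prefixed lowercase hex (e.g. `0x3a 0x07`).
5. bne fields op=0x8:5|imm=14:11 → word 400eh → 0e 40
6. add fields op=0xe:5|rd=7:3|rs=5:3|pad=0:5 → word 77a0h → a0 77

0x0e 0x40 0xa0 0x77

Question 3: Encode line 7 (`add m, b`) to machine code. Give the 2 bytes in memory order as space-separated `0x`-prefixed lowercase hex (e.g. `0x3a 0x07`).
0x20 0x77

L7: add op=0xe:5|rd=7:3|rs=1:3|pad=0:5 ⇒ 0x7720 ⇒ little 20 77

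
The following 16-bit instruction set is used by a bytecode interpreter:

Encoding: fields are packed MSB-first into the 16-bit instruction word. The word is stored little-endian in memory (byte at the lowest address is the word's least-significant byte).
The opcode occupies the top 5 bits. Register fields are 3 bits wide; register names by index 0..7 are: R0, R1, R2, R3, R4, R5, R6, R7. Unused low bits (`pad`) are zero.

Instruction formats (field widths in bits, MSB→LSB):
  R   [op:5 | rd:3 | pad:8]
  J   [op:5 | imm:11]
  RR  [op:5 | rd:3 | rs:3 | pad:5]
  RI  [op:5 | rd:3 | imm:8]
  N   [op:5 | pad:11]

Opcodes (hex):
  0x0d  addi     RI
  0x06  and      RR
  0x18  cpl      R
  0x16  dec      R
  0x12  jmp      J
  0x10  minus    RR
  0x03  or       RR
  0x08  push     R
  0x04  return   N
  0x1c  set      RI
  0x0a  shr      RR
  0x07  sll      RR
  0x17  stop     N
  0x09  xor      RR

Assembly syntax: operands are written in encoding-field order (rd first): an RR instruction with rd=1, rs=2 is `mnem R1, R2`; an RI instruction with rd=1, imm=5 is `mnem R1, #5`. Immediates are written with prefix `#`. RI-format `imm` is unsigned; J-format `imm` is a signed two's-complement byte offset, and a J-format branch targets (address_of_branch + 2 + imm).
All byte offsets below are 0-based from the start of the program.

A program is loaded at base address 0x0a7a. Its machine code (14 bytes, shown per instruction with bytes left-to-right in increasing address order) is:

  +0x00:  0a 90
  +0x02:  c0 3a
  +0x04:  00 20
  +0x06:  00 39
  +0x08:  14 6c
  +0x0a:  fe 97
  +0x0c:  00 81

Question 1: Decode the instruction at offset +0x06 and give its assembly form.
@+06  little-endian(00 39) = 0x3900
  top 5b → 0x7 → sll [RR]
  rd@[10:8]=0x1 ⇒ R1
  rs@[7:5]=0x0 ⇒ R0

sll R1, R0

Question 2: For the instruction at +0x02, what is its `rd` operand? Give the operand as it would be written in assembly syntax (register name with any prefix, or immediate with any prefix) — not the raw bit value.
+0x02: c0 3a ⇒ word 0x3ac0 (little)
  op=0x3ac0>>11=0x7 ⇒ sll (RR)
  [10:8] rd=2 = R2
  [7:5] rs=6 = R6

R2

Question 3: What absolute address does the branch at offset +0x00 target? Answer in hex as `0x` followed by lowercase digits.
[00] 0a 90 → 0x900a
  opcode bits[15:11]=0x12: jmp/J
  [10:0] imm=10 = #10
  target = base 0x0a7a + off 0x00 + 2 + imm 10 = 0x0a86

0x0a86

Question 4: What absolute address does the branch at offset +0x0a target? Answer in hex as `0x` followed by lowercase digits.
0x0a84

[0a] fe 97 → 0x97fe
  op=0x97fe>>11=0x12 ⇒ jmp (J)
  [10:0] imm=2046 (s11→-2) = #-2
  target = base 0x0a7a + off 0x0a + 2 + imm -2 = 0x0a84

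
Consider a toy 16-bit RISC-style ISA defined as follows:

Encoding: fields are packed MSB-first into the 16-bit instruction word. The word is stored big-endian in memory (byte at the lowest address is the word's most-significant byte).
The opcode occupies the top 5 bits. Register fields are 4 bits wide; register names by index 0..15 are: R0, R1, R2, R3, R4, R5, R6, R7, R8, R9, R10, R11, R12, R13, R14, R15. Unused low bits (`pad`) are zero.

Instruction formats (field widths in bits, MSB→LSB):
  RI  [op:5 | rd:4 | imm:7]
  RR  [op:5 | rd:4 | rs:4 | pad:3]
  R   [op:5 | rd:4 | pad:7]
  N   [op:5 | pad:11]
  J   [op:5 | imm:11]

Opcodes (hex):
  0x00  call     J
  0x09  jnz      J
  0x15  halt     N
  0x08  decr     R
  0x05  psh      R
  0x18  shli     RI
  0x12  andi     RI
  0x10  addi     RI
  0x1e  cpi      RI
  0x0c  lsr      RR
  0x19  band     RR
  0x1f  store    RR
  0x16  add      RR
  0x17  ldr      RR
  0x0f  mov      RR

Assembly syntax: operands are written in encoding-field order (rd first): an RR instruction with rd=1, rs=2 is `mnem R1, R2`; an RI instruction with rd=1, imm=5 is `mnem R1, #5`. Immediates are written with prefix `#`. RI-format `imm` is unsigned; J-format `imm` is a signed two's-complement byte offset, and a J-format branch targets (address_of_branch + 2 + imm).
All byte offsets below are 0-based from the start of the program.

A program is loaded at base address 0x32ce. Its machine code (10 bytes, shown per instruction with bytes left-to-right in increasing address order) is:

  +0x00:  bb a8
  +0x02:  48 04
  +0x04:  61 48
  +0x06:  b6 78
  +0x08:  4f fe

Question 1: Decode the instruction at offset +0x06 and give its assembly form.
[06] b6 78 → 0xb678
  opcode bits[15:11]=0x16: add/RR
  rd: (w>>7)&0xf=0xc → R12
  rs: (w>>3)&0xf=0xf → R15

add R12, R15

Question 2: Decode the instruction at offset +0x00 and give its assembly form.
@+00  big-endian(bb a8) = 0xbba8
  op=0xbba8>>11=0x17 ⇒ ldr (RR)
  rd@[10:7]=0x7 ⇒ R7
  rs@[6:3]=0x5 ⇒ R5

ldr R7, R5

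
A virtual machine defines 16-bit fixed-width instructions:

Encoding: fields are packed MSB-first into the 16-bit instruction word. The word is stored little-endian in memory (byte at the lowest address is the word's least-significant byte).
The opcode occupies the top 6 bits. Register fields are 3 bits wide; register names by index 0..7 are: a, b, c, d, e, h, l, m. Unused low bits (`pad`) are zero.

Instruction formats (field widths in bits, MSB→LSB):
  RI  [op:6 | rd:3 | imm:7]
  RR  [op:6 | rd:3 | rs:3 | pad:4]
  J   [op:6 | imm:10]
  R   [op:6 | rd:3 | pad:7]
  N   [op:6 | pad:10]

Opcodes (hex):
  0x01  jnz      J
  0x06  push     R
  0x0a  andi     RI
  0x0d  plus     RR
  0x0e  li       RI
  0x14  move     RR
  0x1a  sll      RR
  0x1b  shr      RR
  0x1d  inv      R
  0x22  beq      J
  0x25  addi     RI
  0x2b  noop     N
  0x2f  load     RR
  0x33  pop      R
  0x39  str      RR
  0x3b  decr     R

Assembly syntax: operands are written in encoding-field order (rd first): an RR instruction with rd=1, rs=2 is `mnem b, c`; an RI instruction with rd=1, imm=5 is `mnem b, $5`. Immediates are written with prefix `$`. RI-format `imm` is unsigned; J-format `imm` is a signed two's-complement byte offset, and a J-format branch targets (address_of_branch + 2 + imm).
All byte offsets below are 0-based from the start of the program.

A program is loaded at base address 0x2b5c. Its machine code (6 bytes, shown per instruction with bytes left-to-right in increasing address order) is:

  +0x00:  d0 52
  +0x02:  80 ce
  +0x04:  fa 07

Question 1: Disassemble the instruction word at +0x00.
off 0x00: read d0 52 as little → 0x52d0
  top 6b → 0x14 → move [RR]
  [9:7] rd=5 = h
  [6:4] rs=5 = h

move h, h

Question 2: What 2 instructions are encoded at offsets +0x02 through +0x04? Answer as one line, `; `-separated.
+0x02: 80 ce ⇒ word 0xce80 (little)
  opcode bits[15:10]=0x33: pop/R
  rd: (w>>7)&0x7=0x5 → h
+0x04: fa 07 ⇒ word 0x07fa (little)
  opcode bits[15:10]=0x1: jnz/J
  imm: (w>>0)&0x3ff=0x3fa (s10→-6) → $-6

pop h; jnz $-6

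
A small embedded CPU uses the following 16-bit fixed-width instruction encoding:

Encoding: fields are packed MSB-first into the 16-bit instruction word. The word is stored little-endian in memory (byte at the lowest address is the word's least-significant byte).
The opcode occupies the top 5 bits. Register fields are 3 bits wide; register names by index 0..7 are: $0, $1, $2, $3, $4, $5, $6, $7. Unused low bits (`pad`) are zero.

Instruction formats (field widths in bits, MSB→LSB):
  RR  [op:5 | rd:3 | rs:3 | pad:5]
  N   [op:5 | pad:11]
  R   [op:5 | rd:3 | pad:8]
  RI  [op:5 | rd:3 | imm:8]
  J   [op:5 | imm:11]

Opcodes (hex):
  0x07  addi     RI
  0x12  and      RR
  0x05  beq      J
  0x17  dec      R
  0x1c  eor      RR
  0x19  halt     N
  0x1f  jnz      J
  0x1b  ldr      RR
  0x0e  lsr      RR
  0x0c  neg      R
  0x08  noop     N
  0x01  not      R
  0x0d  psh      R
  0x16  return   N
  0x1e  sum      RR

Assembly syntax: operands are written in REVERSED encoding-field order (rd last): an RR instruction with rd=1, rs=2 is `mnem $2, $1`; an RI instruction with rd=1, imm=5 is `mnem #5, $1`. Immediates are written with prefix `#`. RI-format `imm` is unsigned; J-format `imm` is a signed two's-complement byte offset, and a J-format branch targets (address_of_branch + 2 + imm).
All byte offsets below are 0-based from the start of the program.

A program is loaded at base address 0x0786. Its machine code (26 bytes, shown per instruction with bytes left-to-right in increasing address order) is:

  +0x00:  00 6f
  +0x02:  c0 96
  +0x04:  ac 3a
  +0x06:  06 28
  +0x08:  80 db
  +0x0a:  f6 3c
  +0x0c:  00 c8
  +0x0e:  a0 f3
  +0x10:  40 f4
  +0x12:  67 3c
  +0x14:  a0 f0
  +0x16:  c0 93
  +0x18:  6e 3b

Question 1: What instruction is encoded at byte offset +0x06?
off 0x06: read 06 28 as little → 0x2806
  op=0x2806>>11=0x5 ⇒ beq (J)
  [10:0] imm=6 = #6

beq #6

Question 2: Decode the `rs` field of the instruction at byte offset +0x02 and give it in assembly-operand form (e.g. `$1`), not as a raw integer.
$6

@+02  little-endian(c0 96) = 0x96c0
  op=0x96c0>>11=0x12 ⇒ and (RR)
  [10:8] rd=6 = $6
  [7:5] rs=6 = $6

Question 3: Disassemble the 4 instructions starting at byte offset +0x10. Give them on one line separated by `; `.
sum $2, $4; addi #103, $4; sum $5, $0; and $6, $3

[10] 40 f4 → 0xf440
  op=0xf440>>11=0x1e ⇒ sum (RR)
  rd@[10:8]=0x4 ⇒ $4
  rs@[7:5]=0x2 ⇒ $2
[12] 67 3c → 0x3c67
  op=0x3c67>>11=0x7 ⇒ addi (RI)
  rd@[10:8]=0x4 ⇒ $4
  imm@[7:0]=0x67 ⇒ #103
[14] a0 f0 → 0xf0a0
  op=0xf0a0>>11=0x1e ⇒ sum (RR)
  rd@[10:8]=0x0 ⇒ $0
  rs@[7:5]=0x5 ⇒ $5
[16] c0 93 → 0x93c0
  op=0x93c0>>11=0x12 ⇒ and (RR)
  rd@[10:8]=0x3 ⇒ $3
  rs@[7:5]=0x6 ⇒ $6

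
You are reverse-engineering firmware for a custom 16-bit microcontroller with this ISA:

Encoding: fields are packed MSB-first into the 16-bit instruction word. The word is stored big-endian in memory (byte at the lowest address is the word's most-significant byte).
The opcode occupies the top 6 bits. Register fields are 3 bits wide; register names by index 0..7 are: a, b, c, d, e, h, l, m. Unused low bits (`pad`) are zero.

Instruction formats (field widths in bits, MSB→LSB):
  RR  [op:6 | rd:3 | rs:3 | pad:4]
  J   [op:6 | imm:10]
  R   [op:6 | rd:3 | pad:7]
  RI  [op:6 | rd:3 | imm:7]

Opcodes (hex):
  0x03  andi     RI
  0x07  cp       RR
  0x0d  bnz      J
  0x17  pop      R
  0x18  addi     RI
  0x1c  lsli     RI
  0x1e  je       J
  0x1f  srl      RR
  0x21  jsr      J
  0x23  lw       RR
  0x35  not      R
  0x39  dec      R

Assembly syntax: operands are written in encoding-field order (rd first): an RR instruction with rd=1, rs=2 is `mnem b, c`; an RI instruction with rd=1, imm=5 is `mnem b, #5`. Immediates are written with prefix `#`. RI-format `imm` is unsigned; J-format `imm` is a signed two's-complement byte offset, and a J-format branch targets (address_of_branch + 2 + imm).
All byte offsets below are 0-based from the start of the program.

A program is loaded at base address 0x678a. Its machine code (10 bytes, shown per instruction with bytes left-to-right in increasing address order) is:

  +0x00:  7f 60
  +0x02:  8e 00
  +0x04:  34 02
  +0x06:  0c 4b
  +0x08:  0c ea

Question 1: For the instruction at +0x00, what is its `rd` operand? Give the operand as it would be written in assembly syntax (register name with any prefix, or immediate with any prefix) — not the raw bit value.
@+00  big-endian(7f 60) = 0x7f60
  op=0x7f60>>10=0x1f ⇒ srl (RR)
  rd@[9:7]=0x6 ⇒ l
  rs@[6:4]=0x6 ⇒ l

l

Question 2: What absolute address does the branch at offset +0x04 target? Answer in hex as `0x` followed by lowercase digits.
[04] 34 02 → 0x3402
  opcode bits[15:10]=0xd: bnz/J
  imm@[9:0]=0x2 ⇒ #2
  target = base 0x678a + off 0x04 + 2 + imm 2 = 0x6792

0x6792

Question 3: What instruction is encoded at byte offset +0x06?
andi a, #75

off 0x06: read 0c 4b as big → 0x0c4b
  top 6b → 0x3 → andi [RI]
  rd: (w>>7)&0x7=0x0 → a
  imm: (w>>0)&0x7f=0x4b → #75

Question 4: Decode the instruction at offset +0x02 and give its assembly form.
[02] 8e 00 → 0x8e00
  opcode bits[15:10]=0x23: lw/RR
  [9:7] rd=4 = e
  [6:4] rs=0 = a

lw e, a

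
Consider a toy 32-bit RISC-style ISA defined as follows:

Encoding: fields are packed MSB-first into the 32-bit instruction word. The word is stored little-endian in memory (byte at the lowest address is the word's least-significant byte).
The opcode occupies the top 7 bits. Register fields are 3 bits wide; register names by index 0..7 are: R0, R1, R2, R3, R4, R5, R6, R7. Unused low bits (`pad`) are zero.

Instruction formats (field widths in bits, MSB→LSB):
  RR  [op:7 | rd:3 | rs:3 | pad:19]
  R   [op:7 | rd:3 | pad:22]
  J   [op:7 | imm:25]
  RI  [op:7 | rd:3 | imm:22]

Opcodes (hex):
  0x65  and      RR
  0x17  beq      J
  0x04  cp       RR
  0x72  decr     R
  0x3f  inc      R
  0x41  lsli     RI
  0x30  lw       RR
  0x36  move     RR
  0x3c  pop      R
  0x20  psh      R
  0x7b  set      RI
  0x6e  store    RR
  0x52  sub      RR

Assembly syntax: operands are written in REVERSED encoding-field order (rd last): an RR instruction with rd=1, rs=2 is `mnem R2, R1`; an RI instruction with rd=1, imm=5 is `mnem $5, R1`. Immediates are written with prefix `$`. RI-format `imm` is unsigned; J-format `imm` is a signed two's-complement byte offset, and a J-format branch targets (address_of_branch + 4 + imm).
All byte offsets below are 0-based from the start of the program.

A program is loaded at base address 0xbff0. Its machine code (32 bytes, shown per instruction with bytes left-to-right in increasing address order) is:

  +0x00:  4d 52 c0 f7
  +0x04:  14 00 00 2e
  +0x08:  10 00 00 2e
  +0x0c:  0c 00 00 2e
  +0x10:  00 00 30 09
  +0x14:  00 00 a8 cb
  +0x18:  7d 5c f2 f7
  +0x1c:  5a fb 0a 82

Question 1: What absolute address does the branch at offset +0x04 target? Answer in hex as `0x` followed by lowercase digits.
@+04  little-endian(14 00 00 2e) = 0x2e000014
  opcode bits[31:25]=0x17: beq/J
  [24:0] imm=20 = $20
  target = base 0xbff0 + off 0x04 + 4 + imm 20 = 0xc00c

0xc00c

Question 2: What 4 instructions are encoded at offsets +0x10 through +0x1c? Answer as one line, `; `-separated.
cp R6, R4; and R5, R6; set $3300477, R7; lsli $719706, R0

off 0x10: read 00 00 30 09 as little → 0x09300000
  opcode bits[31:25]=0x4: cp/RR
  rd@[24:22]=0x4 ⇒ R4
  rs@[21:19]=0x6 ⇒ R6
off 0x14: read 00 00 a8 cb as little → 0xcba80000
  opcode bits[31:25]=0x65: and/RR
  rd@[24:22]=0x6 ⇒ R6
  rs@[21:19]=0x5 ⇒ R5
off 0x18: read 7d 5c f2 f7 as little → 0xf7f25c7d
  opcode bits[31:25]=0x7b: set/RI
  rd@[24:22]=0x7 ⇒ R7
  imm@[21:0]=0x325c7d ⇒ $3300477
off 0x1c: read 5a fb 0a 82 as little → 0x820afb5a
  opcode bits[31:25]=0x41: lsli/RI
  rd@[24:22]=0x0 ⇒ R0
  imm@[21:0]=0xafb5a ⇒ $719706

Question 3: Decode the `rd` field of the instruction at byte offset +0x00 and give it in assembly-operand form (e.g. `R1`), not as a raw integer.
R7

off 0x00: read 4d 52 c0 f7 as little → 0xf7c0524d
  op=0xf7c0524d>>25=0x7b ⇒ set (RI)
  rd: (w>>22)&0x7=0x7 → R7
  imm: (w>>0)&0x3fffff=0x524d → $21069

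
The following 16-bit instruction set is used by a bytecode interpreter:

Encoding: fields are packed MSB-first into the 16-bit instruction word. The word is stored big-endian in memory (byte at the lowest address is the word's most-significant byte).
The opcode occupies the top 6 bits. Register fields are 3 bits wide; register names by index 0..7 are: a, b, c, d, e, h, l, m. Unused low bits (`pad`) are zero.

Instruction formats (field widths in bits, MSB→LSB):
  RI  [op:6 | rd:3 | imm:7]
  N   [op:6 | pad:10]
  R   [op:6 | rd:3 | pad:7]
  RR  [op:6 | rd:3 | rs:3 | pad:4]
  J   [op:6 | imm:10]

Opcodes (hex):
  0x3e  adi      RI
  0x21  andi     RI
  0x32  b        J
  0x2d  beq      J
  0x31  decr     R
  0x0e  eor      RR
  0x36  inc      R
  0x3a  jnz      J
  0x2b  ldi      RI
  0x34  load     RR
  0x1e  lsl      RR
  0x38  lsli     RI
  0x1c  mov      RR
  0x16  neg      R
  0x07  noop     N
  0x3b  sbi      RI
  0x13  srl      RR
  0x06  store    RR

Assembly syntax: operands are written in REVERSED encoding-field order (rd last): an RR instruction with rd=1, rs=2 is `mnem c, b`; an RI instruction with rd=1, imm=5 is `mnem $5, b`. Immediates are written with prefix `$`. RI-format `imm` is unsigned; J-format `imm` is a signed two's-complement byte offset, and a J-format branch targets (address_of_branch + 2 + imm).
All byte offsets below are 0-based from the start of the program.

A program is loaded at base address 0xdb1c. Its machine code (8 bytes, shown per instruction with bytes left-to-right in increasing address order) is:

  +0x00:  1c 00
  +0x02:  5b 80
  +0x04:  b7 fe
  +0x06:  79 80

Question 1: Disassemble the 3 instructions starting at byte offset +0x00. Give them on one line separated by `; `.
off 0x00: read 1c 00 as big → 0x1c00
  opcode bits[15:10]=0x7: noop/N
off 0x02: read 5b 80 as big → 0x5b80
  opcode bits[15:10]=0x16: neg/R
  [9:7] rd=7 = m
off 0x04: read b7 fe as big → 0xb7fe
  opcode bits[15:10]=0x2d: beq/J
  [9:0] imm=1022 (s10→-2) = $-2

noop; neg m; beq $-2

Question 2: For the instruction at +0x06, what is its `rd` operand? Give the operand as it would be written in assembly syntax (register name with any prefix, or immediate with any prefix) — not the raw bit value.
@+06  big-endian(79 80) = 0x7980
  opcode bits[15:10]=0x1e: lsl/RR
  rd@[9:7]=0x3 ⇒ d
  rs@[6:4]=0x0 ⇒ a

d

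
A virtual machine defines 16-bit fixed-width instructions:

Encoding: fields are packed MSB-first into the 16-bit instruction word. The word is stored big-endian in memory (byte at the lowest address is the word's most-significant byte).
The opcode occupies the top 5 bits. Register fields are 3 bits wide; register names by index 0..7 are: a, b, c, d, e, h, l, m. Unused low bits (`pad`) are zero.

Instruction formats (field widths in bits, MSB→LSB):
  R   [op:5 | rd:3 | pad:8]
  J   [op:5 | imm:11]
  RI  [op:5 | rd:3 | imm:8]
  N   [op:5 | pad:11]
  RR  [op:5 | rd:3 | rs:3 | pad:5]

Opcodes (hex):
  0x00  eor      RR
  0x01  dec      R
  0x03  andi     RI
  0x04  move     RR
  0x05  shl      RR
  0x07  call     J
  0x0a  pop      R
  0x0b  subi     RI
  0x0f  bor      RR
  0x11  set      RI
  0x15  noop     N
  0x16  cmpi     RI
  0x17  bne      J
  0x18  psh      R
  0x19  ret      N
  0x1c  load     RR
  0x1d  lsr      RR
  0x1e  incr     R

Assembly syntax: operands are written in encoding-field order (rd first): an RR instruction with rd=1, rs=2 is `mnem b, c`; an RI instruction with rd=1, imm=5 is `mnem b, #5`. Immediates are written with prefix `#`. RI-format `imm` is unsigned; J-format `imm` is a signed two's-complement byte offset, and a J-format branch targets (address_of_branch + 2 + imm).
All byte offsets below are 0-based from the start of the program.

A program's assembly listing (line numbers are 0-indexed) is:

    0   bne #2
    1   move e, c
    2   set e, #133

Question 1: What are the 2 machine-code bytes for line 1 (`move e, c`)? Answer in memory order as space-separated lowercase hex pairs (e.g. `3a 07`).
line 1 (move): pack op=0x4:5|rd=4:3|rs=2:3|pad=0:5 = 0x2440; big→ 24 40

24 40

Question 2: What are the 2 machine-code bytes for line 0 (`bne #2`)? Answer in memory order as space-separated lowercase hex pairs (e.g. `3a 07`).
line 0 (bne): pack op=0x17:5|imm=2:11 = 0xb802; big→ b8 02

b8 02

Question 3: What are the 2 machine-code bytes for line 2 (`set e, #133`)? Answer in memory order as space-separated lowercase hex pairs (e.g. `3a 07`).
8c 85

line 2 (set): pack op=0x11:5|rd=4:3|imm=133:8 = 0x8c85; big→ 8c 85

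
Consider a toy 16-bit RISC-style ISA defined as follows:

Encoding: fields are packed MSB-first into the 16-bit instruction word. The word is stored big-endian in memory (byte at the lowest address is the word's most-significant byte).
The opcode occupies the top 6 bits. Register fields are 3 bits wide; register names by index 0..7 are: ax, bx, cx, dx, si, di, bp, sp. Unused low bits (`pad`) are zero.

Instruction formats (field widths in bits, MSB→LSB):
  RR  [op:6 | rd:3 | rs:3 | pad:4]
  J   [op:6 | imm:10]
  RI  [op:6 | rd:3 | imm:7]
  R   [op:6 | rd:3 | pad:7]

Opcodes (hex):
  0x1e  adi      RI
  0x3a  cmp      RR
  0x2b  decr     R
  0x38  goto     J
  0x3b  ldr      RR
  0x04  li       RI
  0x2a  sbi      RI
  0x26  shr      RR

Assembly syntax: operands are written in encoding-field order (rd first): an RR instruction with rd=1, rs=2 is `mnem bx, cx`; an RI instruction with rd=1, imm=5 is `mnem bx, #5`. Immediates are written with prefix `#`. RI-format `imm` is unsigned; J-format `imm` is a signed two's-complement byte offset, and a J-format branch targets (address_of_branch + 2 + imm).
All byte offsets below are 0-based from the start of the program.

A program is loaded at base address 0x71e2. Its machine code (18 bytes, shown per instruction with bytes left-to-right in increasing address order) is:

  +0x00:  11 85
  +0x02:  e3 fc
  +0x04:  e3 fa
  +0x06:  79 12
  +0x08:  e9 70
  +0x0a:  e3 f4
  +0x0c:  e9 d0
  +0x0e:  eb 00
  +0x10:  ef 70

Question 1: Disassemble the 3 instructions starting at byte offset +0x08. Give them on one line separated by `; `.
+0x08: e9 70 ⇒ word 0xe970 (big)
  opcode bits[15:10]=0x3a: cmp/RR
  rd: (w>>7)&0x7=0x2 → cx
  rs: (w>>4)&0x7=0x7 → sp
+0x0a: e3 f4 ⇒ word 0xe3f4 (big)
  opcode bits[15:10]=0x38: goto/J
  imm: (w>>0)&0x3ff=0x3f4 (s10→-12) → #-12
+0x0c: e9 d0 ⇒ word 0xe9d0 (big)
  opcode bits[15:10]=0x3a: cmp/RR
  rd: (w>>7)&0x7=0x3 → dx
  rs: (w>>4)&0x7=0x5 → di

cmp cx, sp; goto #-12; cmp dx, di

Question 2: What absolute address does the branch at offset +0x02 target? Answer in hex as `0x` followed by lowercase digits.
0x71e2

off 0x02: read e3 fc as big → 0xe3fc
  opcode bits[15:10]=0x38: goto/J
  imm@[9:0]=0x3fc (s10→-4) ⇒ #-4
  target = base 0x71e2 + off 0x02 + 2 + imm -4 = 0x71e2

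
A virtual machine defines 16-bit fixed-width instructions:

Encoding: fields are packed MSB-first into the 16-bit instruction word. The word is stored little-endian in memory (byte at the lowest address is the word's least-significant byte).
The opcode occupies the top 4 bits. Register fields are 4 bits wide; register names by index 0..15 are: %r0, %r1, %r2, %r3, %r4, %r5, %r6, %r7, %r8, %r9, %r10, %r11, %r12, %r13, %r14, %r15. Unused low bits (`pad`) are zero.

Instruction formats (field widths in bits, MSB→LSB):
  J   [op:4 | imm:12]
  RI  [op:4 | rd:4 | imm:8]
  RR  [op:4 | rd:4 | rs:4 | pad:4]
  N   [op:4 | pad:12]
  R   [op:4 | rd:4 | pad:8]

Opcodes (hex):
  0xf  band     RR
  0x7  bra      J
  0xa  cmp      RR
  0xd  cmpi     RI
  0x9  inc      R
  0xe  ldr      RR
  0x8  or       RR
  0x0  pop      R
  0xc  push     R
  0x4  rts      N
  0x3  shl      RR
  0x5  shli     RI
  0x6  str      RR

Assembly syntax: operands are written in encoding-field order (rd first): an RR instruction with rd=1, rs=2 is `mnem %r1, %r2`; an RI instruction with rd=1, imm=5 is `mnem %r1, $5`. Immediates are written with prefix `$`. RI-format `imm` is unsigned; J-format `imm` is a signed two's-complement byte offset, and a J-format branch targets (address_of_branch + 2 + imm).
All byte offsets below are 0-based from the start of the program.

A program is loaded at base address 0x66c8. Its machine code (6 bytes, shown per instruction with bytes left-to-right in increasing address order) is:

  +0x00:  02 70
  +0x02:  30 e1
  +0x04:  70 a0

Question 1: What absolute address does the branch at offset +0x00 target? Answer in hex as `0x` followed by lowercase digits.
off 0x00: read 02 70 as little → 0x7002
  top 4b → 0x7 → bra [J]
  imm: (w>>0)&0xfff=0x2 → $2
  target = base 0x66c8 + off 0x00 + 2 + imm 2 = 0x66cc

0x66cc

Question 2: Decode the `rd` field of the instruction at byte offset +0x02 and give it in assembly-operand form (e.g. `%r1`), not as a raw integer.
%r1

@+02  little-endian(30 e1) = 0xe130
  top 4b → 0xe → ldr [RR]
  rd@[11:8]=0x1 ⇒ %r1
  rs@[7:4]=0x3 ⇒ %r3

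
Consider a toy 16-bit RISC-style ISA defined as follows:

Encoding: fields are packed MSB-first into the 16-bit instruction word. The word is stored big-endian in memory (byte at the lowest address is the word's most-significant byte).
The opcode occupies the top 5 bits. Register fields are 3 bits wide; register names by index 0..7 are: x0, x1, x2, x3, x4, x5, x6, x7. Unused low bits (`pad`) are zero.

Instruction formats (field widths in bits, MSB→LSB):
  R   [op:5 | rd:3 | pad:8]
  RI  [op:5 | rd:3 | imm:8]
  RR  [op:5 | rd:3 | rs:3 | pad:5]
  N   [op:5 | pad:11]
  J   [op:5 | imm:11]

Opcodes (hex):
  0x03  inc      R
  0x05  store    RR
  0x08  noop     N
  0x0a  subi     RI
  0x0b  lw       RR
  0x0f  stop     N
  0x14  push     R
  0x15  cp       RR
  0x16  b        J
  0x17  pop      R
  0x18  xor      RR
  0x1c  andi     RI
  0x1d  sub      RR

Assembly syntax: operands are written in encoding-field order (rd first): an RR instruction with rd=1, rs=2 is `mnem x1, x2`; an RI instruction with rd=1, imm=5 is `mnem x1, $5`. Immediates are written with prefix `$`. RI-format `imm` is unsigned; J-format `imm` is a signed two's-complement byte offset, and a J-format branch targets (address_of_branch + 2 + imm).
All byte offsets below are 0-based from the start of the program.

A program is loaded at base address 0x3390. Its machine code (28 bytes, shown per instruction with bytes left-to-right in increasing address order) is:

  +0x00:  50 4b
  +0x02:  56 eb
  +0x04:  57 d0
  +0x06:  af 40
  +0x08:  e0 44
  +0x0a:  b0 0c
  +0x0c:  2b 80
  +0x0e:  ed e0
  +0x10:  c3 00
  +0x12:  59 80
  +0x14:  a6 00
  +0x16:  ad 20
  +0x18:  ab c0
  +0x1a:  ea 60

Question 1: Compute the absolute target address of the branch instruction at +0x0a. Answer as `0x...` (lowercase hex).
0x33a8

[0a] b0 0c → 0xb00c
  opcode bits[15:11]=0x16: b/J
  [10:0] imm=12 = $12
  target = base 0x3390 + off 0x0a + 2 + imm 12 = 0x33a8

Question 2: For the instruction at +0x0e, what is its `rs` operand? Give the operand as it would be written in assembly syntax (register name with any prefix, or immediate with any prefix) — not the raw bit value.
[0e] ed e0 → 0xede0
  top 5b → 0x1d → sub [RR]
  rd: (w>>8)&0x7=0x5 → x5
  rs: (w>>5)&0x7=0x7 → x7

x7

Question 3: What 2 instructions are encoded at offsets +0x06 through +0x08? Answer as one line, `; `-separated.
[06] af 40 → 0xaf40
  opcode bits[15:11]=0x15: cp/RR
  rd: (w>>8)&0x7=0x7 → x7
  rs: (w>>5)&0x7=0x2 → x2
[08] e0 44 → 0xe044
  opcode bits[15:11]=0x1c: andi/RI
  rd: (w>>8)&0x7=0x0 → x0
  imm: (w>>0)&0xff=0x44 → $68

cp x7, x2; andi x0, $68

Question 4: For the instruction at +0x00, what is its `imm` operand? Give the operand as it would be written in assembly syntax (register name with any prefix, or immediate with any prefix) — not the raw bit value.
$75

off 0x00: read 50 4b as big → 0x504b
  opcode bits[15:11]=0xa: subi/RI
  rd: (w>>8)&0x7=0x0 → x0
  imm: (w>>0)&0xff=0x4b → $75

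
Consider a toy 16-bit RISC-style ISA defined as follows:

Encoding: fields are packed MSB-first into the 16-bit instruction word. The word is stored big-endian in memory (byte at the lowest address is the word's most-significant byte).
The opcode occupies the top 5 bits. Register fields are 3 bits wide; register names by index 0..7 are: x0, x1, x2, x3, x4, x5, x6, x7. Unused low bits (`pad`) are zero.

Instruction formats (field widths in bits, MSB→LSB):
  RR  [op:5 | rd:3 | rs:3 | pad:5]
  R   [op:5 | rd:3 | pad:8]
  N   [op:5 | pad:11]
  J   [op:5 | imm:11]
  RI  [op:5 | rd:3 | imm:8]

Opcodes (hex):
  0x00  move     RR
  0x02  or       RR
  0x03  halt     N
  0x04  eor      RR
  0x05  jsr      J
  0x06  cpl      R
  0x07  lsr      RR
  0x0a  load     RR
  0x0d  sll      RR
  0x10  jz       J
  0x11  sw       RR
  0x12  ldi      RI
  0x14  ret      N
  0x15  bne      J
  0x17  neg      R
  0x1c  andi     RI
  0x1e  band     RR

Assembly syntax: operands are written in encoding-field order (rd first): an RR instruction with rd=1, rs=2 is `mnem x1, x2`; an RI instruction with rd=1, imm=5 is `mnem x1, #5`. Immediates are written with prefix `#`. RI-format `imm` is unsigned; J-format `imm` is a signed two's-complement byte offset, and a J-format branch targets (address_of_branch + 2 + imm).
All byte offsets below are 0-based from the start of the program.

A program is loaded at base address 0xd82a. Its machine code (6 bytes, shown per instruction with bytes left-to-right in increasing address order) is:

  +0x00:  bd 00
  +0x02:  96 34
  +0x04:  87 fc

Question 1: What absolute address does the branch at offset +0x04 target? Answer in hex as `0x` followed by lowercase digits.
0xd82c

off 0x04: read 87 fc as big → 0x87fc
  top 5b → 0x10 → jz [J]
  imm: (w>>0)&0x7ff=0x7fc (s11→-4) → #-4
  target = base 0xd82a + off 0x04 + 2 + imm -4 = 0xd82c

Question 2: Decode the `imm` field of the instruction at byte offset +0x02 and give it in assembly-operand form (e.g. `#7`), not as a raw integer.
@+02  big-endian(96 34) = 0x9634
  top 5b → 0x12 → ldi [RI]
  rd: (w>>8)&0x7=0x6 → x6
  imm: (w>>0)&0xff=0x34 → #52

#52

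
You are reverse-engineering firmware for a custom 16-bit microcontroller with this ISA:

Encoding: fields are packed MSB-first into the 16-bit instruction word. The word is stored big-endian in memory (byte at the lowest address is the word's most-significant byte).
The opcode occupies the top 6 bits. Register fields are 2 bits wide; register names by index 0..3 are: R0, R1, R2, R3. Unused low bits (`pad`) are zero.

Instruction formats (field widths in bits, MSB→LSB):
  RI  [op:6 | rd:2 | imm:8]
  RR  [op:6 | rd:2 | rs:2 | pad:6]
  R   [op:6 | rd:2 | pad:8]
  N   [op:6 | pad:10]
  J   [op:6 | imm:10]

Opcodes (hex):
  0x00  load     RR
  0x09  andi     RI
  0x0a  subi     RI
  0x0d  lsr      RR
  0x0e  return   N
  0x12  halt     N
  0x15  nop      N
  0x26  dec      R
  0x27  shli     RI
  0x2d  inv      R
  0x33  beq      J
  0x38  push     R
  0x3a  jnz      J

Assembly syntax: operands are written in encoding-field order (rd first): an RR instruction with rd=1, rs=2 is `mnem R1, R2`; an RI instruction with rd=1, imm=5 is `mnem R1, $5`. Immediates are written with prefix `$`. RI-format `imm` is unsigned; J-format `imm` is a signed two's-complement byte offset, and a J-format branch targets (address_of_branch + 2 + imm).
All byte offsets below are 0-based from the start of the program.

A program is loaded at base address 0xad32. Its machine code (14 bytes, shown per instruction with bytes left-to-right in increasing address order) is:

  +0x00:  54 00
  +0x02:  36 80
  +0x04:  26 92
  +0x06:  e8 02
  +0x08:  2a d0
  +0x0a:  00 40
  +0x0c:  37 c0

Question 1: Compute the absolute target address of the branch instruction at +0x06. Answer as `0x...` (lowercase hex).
0xad3c

+0x06: e8 02 ⇒ word 0xe802 (big)
  opcode bits[15:10]=0x3a: jnz/J
  imm@[9:0]=0x2 ⇒ $2
  target = base 0xad32 + off 0x06 + 2 + imm 2 = 0xad3c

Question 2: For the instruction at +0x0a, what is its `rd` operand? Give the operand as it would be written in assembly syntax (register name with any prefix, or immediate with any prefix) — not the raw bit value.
R0

off 0x0a: read 00 40 as big → 0x0040
  top 6b → 0x0 → load [RR]
  rd: (w>>8)&0x3=0x0 → R0
  rs: (w>>6)&0x3=0x1 → R1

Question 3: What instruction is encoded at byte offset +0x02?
+0x02: 36 80 ⇒ word 0x3680 (big)
  op=0x3680>>10=0xd ⇒ lsr (RR)
  rd@[9:8]=0x2 ⇒ R2
  rs@[7:6]=0x2 ⇒ R2

lsr R2, R2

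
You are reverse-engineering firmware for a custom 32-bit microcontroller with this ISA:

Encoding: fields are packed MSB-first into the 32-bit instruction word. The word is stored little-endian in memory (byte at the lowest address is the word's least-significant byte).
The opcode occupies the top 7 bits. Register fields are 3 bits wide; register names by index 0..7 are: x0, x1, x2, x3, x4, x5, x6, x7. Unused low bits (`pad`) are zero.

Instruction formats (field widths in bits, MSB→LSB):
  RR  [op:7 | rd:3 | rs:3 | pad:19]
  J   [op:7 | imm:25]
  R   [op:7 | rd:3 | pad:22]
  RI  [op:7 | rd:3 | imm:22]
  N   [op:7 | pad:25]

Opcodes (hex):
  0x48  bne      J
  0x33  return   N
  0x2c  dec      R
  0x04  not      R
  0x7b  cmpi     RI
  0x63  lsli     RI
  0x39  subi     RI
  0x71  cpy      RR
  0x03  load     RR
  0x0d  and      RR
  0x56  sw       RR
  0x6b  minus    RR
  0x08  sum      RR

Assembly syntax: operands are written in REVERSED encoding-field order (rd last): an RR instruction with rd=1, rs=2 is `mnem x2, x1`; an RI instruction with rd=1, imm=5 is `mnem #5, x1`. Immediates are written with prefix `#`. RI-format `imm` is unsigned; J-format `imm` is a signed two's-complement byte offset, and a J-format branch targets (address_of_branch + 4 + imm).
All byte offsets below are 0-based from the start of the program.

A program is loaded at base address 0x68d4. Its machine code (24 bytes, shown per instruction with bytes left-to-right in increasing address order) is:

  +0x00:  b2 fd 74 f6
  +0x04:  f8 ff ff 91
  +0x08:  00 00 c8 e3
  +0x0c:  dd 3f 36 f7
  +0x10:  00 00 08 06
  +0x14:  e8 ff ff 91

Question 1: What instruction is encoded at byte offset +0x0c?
[0c] dd 3f 36 f7 → 0xf7363fdd
  op=0xf7363fdd>>25=0x7b ⇒ cmpi (RI)
  rd@[24:22]=0x4 ⇒ x4
  imm@[21:0]=0x363fdd ⇒ #3555293

cmpi #3555293, x4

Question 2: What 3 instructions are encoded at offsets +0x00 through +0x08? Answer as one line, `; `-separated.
cmpi #3472818, x1; bne #-8; cpy x1, x7

off 0x00: read b2 fd 74 f6 as little → 0xf674fdb2
  top 7b → 0x7b → cmpi [RI]
  rd@[24:22]=0x1 ⇒ x1
  imm@[21:0]=0x34fdb2 ⇒ #3472818
off 0x04: read f8 ff ff 91 as little → 0x91fffff8
  top 7b → 0x48 → bne [J]
  imm@[24:0]=0x1fffff8 (s25→-8) ⇒ #-8
off 0x08: read 00 00 c8 e3 as little → 0xe3c80000
  top 7b → 0x71 → cpy [RR]
  rd@[24:22]=0x7 ⇒ x7
  rs@[21:19]=0x1 ⇒ x1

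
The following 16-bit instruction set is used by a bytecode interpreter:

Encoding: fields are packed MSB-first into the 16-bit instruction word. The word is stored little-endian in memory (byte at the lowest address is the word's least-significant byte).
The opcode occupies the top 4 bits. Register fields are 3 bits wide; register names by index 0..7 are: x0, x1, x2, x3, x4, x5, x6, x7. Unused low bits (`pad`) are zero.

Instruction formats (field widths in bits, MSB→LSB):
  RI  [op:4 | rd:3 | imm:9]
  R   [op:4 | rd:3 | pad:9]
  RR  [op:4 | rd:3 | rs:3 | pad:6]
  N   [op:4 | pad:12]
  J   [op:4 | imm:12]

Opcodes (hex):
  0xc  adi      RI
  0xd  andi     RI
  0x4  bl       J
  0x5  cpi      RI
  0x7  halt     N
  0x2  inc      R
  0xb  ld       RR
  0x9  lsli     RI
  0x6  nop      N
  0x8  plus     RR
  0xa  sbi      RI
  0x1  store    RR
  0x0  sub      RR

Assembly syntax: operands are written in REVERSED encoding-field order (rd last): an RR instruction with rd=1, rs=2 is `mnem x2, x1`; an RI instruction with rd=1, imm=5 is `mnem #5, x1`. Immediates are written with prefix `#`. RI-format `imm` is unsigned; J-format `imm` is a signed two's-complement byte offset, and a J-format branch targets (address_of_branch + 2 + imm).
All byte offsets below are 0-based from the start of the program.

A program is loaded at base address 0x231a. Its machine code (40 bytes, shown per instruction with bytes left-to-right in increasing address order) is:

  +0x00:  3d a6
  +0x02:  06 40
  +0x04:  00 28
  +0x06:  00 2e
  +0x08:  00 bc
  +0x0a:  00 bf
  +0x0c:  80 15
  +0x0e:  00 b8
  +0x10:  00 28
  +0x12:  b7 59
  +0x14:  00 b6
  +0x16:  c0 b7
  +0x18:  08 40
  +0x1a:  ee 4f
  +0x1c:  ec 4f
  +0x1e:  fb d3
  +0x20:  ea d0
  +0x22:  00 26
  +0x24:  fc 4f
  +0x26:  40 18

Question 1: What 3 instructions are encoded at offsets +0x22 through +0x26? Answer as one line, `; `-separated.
[22] 00 26 → 0x2600
  op=0x2600>>12=0x2 ⇒ inc (R)
  rd: (w>>9)&0x7=0x3 → x3
[24] fc 4f → 0x4ffc
  op=0x4ffc>>12=0x4 ⇒ bl (J)
  imm: (w>>0)&0xfff=0xffc (s12→-4) → #-4
[26] 40 18 → 0x1840
  op=0x1840>>12=0x1 ⇒ store (RR)
  rd: (w>>9)&0x7=0x4 → x4
  rs: (w>>6)&0x7=0x1 → x1

inc x3; bl #-4; store x1, x4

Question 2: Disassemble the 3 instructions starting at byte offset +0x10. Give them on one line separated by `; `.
inc x4; cpi #439, x4; ld x0, x3

@+10  little-endian(00 28) = 0x2800
  op=0x2800>>12=0x2 ⇒ inc (R)
  rd@[11:9]=0x4 ⇒ x4
@+12  little-endian(b7 59) = 0x59b7
  op=0x59b7>>12=0x5 ⇒ cpi (RI)
  rd@[11:9]=0x4 ⇒ x4
  imm@[8:0]=0x1b7 ⇒ #439
@+14  little-endian(00 b6) = 0xb600
  op=0xb600>>12=0xb ⇒ ld (RR)
  rd@[11:9]=0x3 ⇒ x3
  rs@[8:6]=0x0 ⇒ x0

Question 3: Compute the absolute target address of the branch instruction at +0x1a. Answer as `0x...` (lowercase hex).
0x2324

off 0x1a: read ee 4f as little → 0x4fee
  top 4b → 0x4 → bl [J]
  imm@[11:0]=0xfee (s12→-18) ⇒ #-18
  target = base 0x231a + off 0x1a + 2 + imm -18 = 0x2324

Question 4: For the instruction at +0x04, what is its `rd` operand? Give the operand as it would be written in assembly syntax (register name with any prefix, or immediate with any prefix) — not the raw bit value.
+0x04: 00 28 ⇒ word 0x2800 (little)
  top 4b → 0x2 → inc [R]
  rd@[11:9]=0x4 ⇒ x4

x4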